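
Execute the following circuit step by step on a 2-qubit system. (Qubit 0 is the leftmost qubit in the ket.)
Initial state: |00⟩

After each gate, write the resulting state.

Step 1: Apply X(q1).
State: |01⟩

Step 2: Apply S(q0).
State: |01⟩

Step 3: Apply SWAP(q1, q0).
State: |10⟩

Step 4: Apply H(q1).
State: 1/√2|10⟩ + 1/√2|11⟩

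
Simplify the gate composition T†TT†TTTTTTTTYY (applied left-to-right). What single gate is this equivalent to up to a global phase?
T†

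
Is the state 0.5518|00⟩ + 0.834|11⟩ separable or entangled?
Entangled

Writing the state as a|00⟩ + b|01⟩ + c|10⟩ + d|11⟩, it is a product state iff ad − bc = 0.
Here (a, b, c, d) = (0.5518, 0, 0, 0.834): ad − bc = (0.5518)(0.834) − (0)(0) = 0.4602 ≠ 0, so the state is entangled.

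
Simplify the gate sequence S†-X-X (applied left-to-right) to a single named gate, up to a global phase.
S†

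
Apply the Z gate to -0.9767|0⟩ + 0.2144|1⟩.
-0.9767|0⟩ - 0.2144|1⟩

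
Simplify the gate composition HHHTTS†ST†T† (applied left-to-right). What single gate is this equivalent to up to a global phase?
H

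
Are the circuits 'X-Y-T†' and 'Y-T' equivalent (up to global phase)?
No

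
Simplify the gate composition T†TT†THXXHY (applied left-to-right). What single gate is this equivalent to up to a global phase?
Y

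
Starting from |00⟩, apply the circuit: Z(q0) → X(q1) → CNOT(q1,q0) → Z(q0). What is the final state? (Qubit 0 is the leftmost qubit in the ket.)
-|11⟩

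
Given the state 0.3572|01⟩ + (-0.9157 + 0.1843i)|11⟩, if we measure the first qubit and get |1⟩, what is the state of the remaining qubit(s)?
(-0.9803 + 0.1973i)|1⟩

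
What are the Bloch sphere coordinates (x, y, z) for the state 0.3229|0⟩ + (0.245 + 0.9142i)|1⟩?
(0.1582, 0.5904, -0.7915)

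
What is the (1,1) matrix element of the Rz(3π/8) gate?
(0.8315 + 0.5556i)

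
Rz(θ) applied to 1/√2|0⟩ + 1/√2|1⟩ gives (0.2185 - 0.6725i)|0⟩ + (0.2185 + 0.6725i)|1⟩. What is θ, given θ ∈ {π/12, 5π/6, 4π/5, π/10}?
4π/5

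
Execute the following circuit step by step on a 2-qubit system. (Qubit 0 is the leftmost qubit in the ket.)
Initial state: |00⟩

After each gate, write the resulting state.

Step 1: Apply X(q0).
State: |10⟩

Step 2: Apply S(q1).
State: |10⟩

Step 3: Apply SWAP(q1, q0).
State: |01⟩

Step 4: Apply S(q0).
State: |01⟩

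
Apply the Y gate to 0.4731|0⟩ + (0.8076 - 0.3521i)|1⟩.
(-0.3521 - 0.8076i)|0⟩ + 0.4731i|1⟩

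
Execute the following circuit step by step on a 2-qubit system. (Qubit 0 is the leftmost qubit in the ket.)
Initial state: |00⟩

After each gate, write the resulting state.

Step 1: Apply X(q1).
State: |01⟩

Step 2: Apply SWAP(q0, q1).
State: |10⟩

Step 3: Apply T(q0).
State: (1/√2 + (1/√2)i)|10⟩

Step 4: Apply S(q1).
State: (1/√2 + (1/√2)i)|10⟩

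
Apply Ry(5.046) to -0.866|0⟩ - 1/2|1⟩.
0.9955|0⟩ - 0.09484|1⟩

Ry(5.046) = [[cos(θ/2), −sin(θ/2)], [sin(θ/2), cos(θ/2)]]; θ = 5.046, cos(θ/2) ≈ -0.814695, sin(θ/2) ≈ 0.579889.
With a = amp(|0⟩) = -0.866 and b = amp(|1⟩) = -1/2:
new amp(|0⟩) = (-0.814695)·a + (-0.579889)·b = 0.9955
new amp(|1⟩) = (0.579889)·a + (-0.814695)·b = -0.09484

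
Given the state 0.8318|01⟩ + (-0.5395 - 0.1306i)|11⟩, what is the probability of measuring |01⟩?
0.6919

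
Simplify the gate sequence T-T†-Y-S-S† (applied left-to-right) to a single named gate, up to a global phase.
Y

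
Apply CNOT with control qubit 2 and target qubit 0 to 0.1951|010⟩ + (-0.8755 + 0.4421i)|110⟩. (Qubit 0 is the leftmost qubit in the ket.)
0.1951|010⟩ + (-0.8755 + 0.4421i)|110⟩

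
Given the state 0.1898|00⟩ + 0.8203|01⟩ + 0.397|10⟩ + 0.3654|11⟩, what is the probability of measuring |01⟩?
0.6729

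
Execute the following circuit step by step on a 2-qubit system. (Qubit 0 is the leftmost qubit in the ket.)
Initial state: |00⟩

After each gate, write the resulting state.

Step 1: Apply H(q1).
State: 1/√2|00⟩ + 1/√2|01⟩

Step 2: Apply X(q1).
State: 1/√2|00⟩ + 1/√2|01⟩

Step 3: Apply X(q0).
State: 1/√2|10⟩ + 1/√2|11⟩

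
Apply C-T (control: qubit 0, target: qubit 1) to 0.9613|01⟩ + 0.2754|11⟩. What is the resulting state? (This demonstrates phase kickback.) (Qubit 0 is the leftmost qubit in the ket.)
0.9613|01⟩ + (0.1947 + 0.1947i)|11⟩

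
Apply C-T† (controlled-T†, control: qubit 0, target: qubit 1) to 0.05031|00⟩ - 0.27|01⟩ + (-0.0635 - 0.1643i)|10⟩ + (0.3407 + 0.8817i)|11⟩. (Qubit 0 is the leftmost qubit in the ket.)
0.05031|00⟩ - 0.27|01⟩ + (-0.0635 - 0.1643i)|10⟩ + (0.8644 + 0.3825i)|11⟩

C-T† leaves the control-|0⟩ kets |00⟩, |01⟩ unchanged and applies T† to qubit 1 on the control-|1⟩ pair (|10⟩, |11⟩).
T† = [[1, 0], [0, (1/√2 - (1/√2)i)]].
With a = amp(|10⟩) = (-0.0635 - 0.1643i) and b = amp(|11⟩) = (0.3407 + 0.8817i):
new amp(|10⟩) = (1)·a = (-0.0635 - 0.1643i)
new amp(|11⟩) = (1/√2 - (1/√2)i)·b = (0.8644 + 0.3825i)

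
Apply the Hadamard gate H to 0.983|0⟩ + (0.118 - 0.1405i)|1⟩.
(0.7785 - 0.09935i)|0⟩ + (0.6116 + 0.09935i)|1⟩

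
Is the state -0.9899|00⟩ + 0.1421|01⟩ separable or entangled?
Separable

Writing the state as a|00⟩ + b|01⟩ + c|10⟩ + d|11⟩, it is a product state iff ad − bc = 0.
Here (a, b, c, d) = (-0.9899, 0.1421, 0, 0): ad − bc = (-0.9899)(0) − (0.1421)(0) = 0, so the state is separable.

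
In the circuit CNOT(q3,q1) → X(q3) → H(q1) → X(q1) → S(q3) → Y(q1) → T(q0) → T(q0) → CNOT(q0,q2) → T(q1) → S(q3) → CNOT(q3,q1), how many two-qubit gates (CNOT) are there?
3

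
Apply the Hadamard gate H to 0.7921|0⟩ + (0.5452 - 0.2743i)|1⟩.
(0.9456 - 0.194i)|0⟩ + (0.1746 + 0.194i)|1⟩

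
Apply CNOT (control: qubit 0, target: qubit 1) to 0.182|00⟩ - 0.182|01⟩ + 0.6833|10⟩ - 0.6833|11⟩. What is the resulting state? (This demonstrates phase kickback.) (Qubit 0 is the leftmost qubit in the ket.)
0.182|00⟩ - 0.182|01⟩ - 0.6833|10⟩ + 0.6833|11⟩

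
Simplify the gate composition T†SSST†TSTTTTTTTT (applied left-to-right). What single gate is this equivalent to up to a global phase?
T†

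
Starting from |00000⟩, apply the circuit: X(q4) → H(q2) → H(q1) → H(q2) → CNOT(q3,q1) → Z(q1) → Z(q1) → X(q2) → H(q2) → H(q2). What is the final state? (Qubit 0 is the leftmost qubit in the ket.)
1/√2|00101⟩ + 1/√2|01101⟩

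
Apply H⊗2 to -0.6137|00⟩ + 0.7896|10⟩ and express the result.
0.08795|00⟩ + 0.08795|01⟩ - 0.7017|10⟩ - 0.7017|11⟩

H⊗2 gives amp(|y⟩) = (1/2) Σ_x (−1)^(x·y) amp(|x⟩), where x·y is the number of positions in which both x and y have a 1.
|00⟩: (-0.6137 + 0.7896)/2 = 0.08795
|01⟩: (-0.6137 + 0.7896)/2 = 0.08795
|10⟩: (-0.6137 - 0.7896)/2 = -0.7017
|11⟩: (-0.6137 - 0.7896)/2 = -0.7017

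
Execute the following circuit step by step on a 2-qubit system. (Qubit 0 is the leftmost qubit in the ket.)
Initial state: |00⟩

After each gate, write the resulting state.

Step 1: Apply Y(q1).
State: i|01⟩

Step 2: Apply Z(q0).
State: i|01⟩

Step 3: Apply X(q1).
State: i|00⟩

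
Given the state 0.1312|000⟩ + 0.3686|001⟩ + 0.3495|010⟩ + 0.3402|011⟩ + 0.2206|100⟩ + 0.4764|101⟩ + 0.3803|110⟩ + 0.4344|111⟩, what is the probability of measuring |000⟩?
0.01721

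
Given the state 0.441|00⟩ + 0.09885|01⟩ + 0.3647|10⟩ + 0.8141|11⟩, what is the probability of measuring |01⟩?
0.009771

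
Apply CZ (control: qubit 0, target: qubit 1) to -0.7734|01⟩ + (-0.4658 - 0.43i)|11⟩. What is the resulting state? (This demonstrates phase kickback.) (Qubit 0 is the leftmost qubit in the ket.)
-0.7734|01⟩ + (0.4658 + 0.43i)|11⟩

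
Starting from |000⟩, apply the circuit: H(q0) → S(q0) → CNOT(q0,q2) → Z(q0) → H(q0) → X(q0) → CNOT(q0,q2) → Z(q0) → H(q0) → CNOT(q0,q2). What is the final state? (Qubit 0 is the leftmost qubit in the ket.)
(1/√8 + (1/√8)i)|000⟩ + (-1/√8 + (1/√8)i)|001⟩ + (1/√8 + (1/√8)i)|100⟩ + (1/√8 - (1/√8)i)|101⟩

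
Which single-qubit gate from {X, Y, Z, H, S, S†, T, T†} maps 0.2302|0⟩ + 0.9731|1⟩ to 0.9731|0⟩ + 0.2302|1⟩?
X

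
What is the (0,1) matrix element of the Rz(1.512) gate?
0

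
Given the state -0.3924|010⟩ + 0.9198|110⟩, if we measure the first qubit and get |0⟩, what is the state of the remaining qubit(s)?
-|10⟩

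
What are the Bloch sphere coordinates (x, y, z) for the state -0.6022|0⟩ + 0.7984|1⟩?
(-0.9616, 0, -0.2748)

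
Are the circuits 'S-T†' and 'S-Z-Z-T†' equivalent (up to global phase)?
Yes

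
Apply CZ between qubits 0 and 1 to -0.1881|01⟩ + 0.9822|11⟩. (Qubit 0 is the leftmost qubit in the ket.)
-0.1881|01⟩ - 0.9822|11⟩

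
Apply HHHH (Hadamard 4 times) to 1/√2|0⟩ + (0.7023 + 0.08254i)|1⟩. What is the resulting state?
1/√2|0⟩ + (0.7023 + 0.08254i)|1⟩

H² = I, so an even number of Hadamards cancels: H^4 = I and the state is unchanged.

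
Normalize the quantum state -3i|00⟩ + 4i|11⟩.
-0.6i|00⟩ + 0.8i|11⟩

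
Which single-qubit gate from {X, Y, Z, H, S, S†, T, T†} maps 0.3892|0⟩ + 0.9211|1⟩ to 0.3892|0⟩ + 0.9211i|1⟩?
S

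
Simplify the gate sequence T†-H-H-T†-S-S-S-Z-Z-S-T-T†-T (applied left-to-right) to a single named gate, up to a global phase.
T†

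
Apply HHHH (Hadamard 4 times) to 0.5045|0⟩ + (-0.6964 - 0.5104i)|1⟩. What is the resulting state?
0.5045|0⟩ + (-0.6964 - 0.5104i)|1⟩

H² = I, so an even number of Hadamards cancels: H^4 = I and the state is unchanged.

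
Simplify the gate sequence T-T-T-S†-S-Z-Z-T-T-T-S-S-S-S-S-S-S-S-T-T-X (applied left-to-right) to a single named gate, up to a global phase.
X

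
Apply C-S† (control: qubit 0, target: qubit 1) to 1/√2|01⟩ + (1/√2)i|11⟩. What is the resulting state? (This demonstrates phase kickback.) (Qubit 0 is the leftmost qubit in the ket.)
1/√2|01⟩ + 1/√2|11⟩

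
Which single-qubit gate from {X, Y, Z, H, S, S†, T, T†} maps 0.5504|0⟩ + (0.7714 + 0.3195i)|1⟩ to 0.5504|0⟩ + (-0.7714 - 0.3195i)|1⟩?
Z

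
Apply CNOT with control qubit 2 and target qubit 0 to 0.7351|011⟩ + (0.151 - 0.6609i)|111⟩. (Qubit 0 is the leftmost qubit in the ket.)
(0.151 - 0.6609i)|011⟩ + 0.7351|111⟩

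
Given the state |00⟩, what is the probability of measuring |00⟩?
1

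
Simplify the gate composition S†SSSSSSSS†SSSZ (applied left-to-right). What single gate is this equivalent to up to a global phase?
Z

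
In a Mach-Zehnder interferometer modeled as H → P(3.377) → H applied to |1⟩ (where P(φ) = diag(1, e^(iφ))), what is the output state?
(0.9862 + 0.1166i)|0⟩ + (0.01379 - 0.1166i)|1⟩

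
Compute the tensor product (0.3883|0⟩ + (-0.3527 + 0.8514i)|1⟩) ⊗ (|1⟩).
0.3883|01⟩ + (-0.3527 + 0.8514i)|11⟩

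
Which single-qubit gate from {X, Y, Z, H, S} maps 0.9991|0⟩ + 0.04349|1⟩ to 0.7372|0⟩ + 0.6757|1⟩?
H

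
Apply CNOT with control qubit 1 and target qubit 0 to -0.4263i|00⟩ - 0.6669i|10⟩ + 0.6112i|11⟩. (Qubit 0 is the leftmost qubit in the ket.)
-0.4263i|00⟩ + 0.6112i|01⟩ - 0.6669i|10⟩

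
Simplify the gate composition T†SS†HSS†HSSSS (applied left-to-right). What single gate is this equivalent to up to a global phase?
T†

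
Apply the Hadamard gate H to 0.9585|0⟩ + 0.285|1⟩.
0.8793|0⟩ + 0.4762|1⟩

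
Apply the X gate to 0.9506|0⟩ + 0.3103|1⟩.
0.3103|0⟩ + 0.9506|1⟩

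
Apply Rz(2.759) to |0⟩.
(0.1901 - 0.9818i)|0⟩

Rz(2.759) = [[e^(−iθ/2), 0], [0, e^(iθ/2)]] with e^(±iθ/2) = cos(θ/2) ± i·sin(θ/2); θ = 2.759, cos(θ/2) ≈ 0.190132, sin(θ/2) ≈ 0.981759.
With a = amp(|0⟩) = 1 and b = amp(|1⟩) = 0:
new amp(|0⟩) = (0.190132 - 0.981759i)·a = (0.1901 - 0.9818i)
new amp(|1⟩) = (0.190132 + 0.981759i)·b = 0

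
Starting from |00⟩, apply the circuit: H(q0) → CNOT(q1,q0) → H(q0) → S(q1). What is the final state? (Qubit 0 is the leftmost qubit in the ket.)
|00⟩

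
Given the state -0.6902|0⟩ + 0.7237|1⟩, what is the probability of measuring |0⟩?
0.4764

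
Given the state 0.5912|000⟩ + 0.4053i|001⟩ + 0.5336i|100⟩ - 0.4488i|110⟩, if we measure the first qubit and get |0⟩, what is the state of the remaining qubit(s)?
0.8248|00⟩ + 0.5654i|01⟩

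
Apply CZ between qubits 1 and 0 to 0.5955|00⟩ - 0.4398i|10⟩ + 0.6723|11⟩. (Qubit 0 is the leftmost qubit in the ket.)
0.5955|00⟩ - 0.4398i|10⟩ - 0.6723|11⟩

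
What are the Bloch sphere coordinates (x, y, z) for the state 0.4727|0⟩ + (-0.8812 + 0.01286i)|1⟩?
(-0.8331, 0.01216, -0.5532)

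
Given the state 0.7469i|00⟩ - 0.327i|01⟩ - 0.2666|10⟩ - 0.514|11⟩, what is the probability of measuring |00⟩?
0.5579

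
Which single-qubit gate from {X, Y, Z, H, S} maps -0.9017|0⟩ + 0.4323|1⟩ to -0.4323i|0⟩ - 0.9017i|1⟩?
Y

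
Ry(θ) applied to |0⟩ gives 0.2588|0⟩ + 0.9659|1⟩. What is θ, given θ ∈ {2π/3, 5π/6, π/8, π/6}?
5π/6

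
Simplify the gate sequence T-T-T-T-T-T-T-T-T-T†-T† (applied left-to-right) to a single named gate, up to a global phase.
T†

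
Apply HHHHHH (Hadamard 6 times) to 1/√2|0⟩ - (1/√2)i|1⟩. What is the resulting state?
1/√2|0⟩ - (1/√2)i|1⟩

H² = I, so an even number of Hadamards cancels: H^6 = I and the state is unchanged.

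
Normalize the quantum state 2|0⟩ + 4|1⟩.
1/√5|0⟩ + 0.8944|1⟩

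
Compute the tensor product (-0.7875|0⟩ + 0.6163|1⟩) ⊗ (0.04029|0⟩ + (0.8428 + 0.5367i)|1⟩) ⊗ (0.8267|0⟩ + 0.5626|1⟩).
-0.02623|000⟩ - 0.01785|001⟩ + (-0.5487 - 0.3494i)|010⟩ + (-0.3734 - 0.2378i)|011⟩ + 0.02053|100⟩ + 0.01397|101⟩ + (0.4294 + 0.2734i)|110⟩ + (0.2922 + 0.1861i)|111⟩

amp(|b₁b₂…⟩) = product of the factor amplitudes for bits b₁, b₂, …; only kets whose every factor amplitude is nonzero survive.
|000⟩: (-0.7875)(0.04029)(0.8267) = -0.02623
|001⟩: (-0.7875)(0.04029)(0.5626) = -0.01785
|010⟩: (-0.7875)(0.8428 + 0.5367i)(0.8267) = (-0.5487 - 0.3494i)
|011⟩: (-0.7875)(0.8428 + 0.5367i)(0.5626) = (-0.3734 - 0.2378i)
|100⟩: (0.6163)(0.04029)(0.8267) = 0.02053
|101⟩: (0.6163)(0.04029)(0.5626) = 0.01397
|110⟩: (0.6163)(0.8428 + 0.5367i)(0.8267) = (0.4294 + 0.2734i)
|111⟩: (0.6163)(0.8428 + 0.5367i)(0.5626) = (0.2922 + 0.1861i)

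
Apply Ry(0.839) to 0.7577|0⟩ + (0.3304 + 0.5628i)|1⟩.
(0.5574 - 0.2292i)|0⟩ + (0.6104 + 0.514i)|1⟩

Ry(0.839) = [[cos(θ/2), −sin(θ/2)], [sin(θ/2), cos(θ/2)]]; θ = 0.839, cos(θ/2) ≈ 0.913293, sin(θ/2) ≈ 0.407304.
With a = amp(|0⟩) = 0.7577 and b = amp(|1⟩) = (0.3304 + 0.5628i):
new amp(|0⟩) = (0.913293)·a + (-0.407304)·b = (0.5574 - 0.2292i)
new amp(|1⟩) = (0.407304)·a + (0.913293)·b = (0.6104 + 0.514i)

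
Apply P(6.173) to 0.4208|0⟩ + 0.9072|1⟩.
0.4208|0⟩ + (0.9017 - 0.09976i)|1⟩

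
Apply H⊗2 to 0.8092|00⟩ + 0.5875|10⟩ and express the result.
0.6984|00⟩ + 0.6984|01⟩ + 0.1109|10⟩ + 0.1109|11⟩

H⊗2 gives amp(|y⟩) = (1/2) Σ_x (−1)^(x·y) amp(|x⟩), where x·y is the number of positions in which both x and y have a 1.
|00⟩: (0.8092 + 0.5875)/2 = 0.6984
|01⟩: (0.8092 + 0.5875)/2 = 0.6984
|10⟩: (0.8092 - 0.5875)/2 = 0.1109
|11⟩: (0.8092 - 0.5875)/2 = 0.1109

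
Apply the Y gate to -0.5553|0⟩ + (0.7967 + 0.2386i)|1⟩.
(0.2386 - 0.7967i)|0⟩ - 0.5553i|1⟩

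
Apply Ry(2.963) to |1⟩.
-0.996|0⟩ + 0.08918|1⟩

Ry(2.963) = [[cos(θ/2), −sin(θ/2)], [sin(θ/2), cos(θ/2)]]; θ = 2.963, cos(θ/2) ≈ 0.0891777, sin(θ/2) ≈ 0.996016.
With a = amp(|0⟩) = 0 and b = amp(|1⟩) = 1:
new amp(|0⟩) = (0.0891777)·a + (-0.996016)·b = -0.996
new amp(|1⟩) = (0.996016)·a + (0.0891777)·b = 0.08918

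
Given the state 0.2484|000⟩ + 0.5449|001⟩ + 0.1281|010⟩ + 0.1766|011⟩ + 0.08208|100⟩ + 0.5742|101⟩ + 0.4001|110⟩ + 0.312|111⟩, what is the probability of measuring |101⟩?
0.3297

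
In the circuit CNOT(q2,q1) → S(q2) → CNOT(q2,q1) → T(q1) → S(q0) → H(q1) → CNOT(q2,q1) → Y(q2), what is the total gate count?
8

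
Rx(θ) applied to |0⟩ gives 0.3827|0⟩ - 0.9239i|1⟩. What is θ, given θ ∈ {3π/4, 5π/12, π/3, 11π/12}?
3π/4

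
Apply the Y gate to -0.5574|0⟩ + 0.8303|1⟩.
-0.8303i|0⟩ - 0.5574i|1⟩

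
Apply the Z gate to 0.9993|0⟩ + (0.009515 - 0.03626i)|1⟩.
0.9993|0⟩ + (-0.009515 + 0.03626i)|1⟩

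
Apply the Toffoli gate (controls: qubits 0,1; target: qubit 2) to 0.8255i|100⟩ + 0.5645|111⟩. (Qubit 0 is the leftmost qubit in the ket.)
0.8255i|100⟩ + 0.5645|110⟩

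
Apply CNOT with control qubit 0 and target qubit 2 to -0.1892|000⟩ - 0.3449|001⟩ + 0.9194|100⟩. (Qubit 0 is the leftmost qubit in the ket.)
-0.1892|000⟩ - 0.3449|001⟩ + 0.9194|101⟩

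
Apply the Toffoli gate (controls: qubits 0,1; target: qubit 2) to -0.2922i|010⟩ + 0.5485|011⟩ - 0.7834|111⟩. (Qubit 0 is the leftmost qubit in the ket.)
-0.2922i|010⟩ + 0.5485|011⟩ - 0.7834|110⟩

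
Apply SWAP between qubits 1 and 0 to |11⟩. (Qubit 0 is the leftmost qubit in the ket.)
|11⟩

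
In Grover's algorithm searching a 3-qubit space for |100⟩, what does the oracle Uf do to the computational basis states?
Uf|x⟩ = -|x⟩ if x = 100, else |x⟩ (phase flip on target)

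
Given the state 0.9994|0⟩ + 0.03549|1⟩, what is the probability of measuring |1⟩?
0.00126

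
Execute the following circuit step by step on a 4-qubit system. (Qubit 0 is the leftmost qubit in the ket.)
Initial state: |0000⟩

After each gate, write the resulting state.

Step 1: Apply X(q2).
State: |0010⟩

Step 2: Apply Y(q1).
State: i|0110⟩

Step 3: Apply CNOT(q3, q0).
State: i|0110⟩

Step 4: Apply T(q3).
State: i|0110⟩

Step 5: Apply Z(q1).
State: -i|0110⟩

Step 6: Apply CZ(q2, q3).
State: -i|0110⟩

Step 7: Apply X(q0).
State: -i|1110⟩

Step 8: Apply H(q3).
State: -(1/√2)i|1110⟩ - (1/√2)i|1111⟩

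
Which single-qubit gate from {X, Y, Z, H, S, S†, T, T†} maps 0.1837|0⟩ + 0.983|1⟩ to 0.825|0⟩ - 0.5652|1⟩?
H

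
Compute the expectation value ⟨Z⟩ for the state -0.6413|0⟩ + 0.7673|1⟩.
-0.1775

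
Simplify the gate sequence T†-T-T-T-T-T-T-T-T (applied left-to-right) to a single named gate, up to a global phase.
T†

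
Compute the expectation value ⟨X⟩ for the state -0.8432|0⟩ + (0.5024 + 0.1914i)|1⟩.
-0.8472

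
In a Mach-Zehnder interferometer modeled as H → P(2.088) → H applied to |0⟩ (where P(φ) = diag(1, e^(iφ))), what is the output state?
(0.2528 + 0.4346i)|0⟩ + (0.7472 - 0.4346i)|1⟩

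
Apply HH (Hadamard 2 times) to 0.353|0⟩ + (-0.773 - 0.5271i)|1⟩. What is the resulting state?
0.353|0⟩ + (-0.773 - 0.5271i)|1⟩

H² = I, so an even number of Hadamards cancels: H^2 = I and the state is unchanged.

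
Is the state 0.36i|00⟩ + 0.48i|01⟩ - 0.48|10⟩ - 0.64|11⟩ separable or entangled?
Separable

Writing the state as a|00⟩ + b|01⟩ + c|10⟩ + d|11⟩, it is a product state iff ad − bc = 0.
Here (a, b, c, d) = (0.36i, 0.48i, -0.48, -0.64): ad − bc = (0.36i)(-0.64) − (0.48i)(-0.48) = 0, so the state is separable.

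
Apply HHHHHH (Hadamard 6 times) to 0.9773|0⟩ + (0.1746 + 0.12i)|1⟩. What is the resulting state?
0.9773|0⟩ + (0.1746 + 0.12i)|1⟩

H² = I, so an even number of Hadamards cancels: H^6 = I and the state is unchanged.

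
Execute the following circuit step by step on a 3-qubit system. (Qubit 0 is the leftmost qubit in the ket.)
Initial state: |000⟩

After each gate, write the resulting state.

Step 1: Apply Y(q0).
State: i|100⟩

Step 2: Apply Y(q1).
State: -|110⟩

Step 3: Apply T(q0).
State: (-1/√2 - (1/√2)i)|110⟩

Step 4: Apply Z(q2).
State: (-1/√2 - (1/√2)i)|110⟩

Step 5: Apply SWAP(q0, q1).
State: (-1/√2 - (1/√2)i)|110⟩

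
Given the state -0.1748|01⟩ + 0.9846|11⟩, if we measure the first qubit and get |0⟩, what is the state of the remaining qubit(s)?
-|1⟩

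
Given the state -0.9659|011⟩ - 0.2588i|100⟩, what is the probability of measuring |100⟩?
0.06698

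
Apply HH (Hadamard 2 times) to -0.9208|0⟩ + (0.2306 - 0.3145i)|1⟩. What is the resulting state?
-0.9208|0⟩ + (0.2306 - 0.3145i)|1⟩

H² = I, so an even number of Hadamards cancels: H^2 = I and the state is unchanged.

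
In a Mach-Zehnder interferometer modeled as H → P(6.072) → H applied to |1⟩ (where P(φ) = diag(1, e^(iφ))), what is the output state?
(0.01111 + 0.1048i)|0⟩ + (0.9889 - 0.1048i)|1⟩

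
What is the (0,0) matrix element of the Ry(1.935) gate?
0.5674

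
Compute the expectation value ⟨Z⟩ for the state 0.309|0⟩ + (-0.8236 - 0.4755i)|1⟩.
-0.8089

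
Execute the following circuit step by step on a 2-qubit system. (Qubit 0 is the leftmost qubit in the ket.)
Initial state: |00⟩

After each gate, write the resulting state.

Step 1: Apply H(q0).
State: 1/√2|00⟩ + 1/√2|10⟩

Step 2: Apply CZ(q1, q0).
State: 1/√2|00⟩ + 1/√2|10⟩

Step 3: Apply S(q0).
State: 1/√2|00⟩ + (1/√2)i|10⟩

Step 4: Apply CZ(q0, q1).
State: 1/√2|00⟩ + (1/√2)i|10⟩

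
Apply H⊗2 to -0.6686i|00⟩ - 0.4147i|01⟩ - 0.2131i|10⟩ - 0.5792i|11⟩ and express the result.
-0.9378i|00⟩ + 0.0561i|01⟩ - 0.1455i|10⟩ - 0.31i|11⟩

H⊗2 gives amp(|y⟩) = (1/2) Σ_x (−1)^(x·y) amp(|x⟩), where x·y is the number of positions in which both x and y have a 1.
|00⟩: (-0.6686i - 0.4147i - 0.2131i - 0.5792i)/2 = -0.9378i
|01⟩: (-0.6686i + 0.4147i - 0.2131i + 0.5792i)/2 = 0.0561i
|10⟩: (-0.6686i - 0.4147i + 0.2131i + 0.5792i)/2 = -0.1455i
|11⟩: (-0.6686i + 0.4147i + 0.2131i - 0.5792i)/2 = -0.31i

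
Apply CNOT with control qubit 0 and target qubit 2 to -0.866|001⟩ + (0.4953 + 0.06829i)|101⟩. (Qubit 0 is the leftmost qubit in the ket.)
-0.866|001⟩ + (0.4953 + 0.06829i)|100⟩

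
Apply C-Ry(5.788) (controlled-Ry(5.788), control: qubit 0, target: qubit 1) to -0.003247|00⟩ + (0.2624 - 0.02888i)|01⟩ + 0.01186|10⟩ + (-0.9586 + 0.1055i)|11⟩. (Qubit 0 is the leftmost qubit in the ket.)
-0.003247|00⟩ + (0.2624 - 0.02888i)|01⟩ + (0.2234 - 0.02585i)|10⟩ + (0.9323 - 0.1023i)|11⟩

C-Ry(5.788) leaves the control-|0⟩ kets |00⟩, |01⟩ unchanged and applies Ry(5.788) to qubit 1 on the control-|1⟩ pair (|10⟩, |11⟩).
Ry(5.788) = [[cos(θ/2), −sin(θ/2)], [sin(θ/2), cos(θ/2)]]; θ = 5.788, cos(θ/2) ≈ -0.969505, sin(θ/2) ≈ 0.245071.
With a = amp(|10⟩) = 0.01186 and b = amp(|11⟩) = (-0.9586 + 0.1055i):
new amp(|10⟩) = (-0.969505)·a + (-0.245071)·b = (0.2234 - 0.02585i)
new amp(|11⟩) = (0.245071)·a + (-0.969505)·b = (0.9323 - 0.1023i)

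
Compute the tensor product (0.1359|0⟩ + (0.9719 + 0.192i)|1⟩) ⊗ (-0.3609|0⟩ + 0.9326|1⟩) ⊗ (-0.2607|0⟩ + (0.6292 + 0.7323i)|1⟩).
0.01279|000⟩ + (-0.03086 - 0.03592i)|001⟩ - 0.03304|010⟩ + (0.07975 + 0.09281i)|011⟩ + (0.09144 + 0.01806i)|100⟩ + (-0.17 - 0.3005i)|101⟩ + (-0.2363 - 0.04668i)|110⟩ + (0.4392 + 0.7764i)|111⟩

amp(|b₁b₂…⟩) = product of the factor amplitudes for bits b₁, b₂, …; only kets whose every factor amplitude is nonzero survive.
|000⟩: (0.1359)(-0.3609)(-0.2607) = 0.01279
|001⟩: (0.1359)(-0.3609)(0.6292 + 0.7323i) = (-0.03086 - 0.03592i)
|010⟩: (0.1359)(0.9326)(-0.2607) = -0.03304
|011⟩: (0.1359)(0.9326)(0.6292 + 0.7323i) = (0.07975 + 0.09281i)
|100⟩: (0.9719 + 0.192i)(-0.3609)(-0.2607) = (0.09144 + 0.01806i)
|101⟩: (0.9719 + 0.192i)(-0.3609)(0.6292 + 0.7323i) = (-0.17 - 0.3005i)
|110⟩: (0.9719 + 0.192i)(0.9326)(-0.2607) = (-0.2363 - 0.04668i)
|111⟩: (0.9719 + 0.192i)(0.9326)(0.6292 + 0.7323i) = (0.4392 + 0.7764i)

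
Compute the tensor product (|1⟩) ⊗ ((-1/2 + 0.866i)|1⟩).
(-1/2 + 0.866i)|11⟩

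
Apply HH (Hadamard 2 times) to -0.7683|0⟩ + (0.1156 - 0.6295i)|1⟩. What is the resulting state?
-0.7683|0⟩ + (0.1156 - 0.6295i)|1⟩

H² = I, so an even number of Hadamards cancels: H^2 = I and the state is unchanged.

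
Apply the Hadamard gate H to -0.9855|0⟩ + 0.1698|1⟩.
-0.5768|0⟩ - 0.8169|1⟩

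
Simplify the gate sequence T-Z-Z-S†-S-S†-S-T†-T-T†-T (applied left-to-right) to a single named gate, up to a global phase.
T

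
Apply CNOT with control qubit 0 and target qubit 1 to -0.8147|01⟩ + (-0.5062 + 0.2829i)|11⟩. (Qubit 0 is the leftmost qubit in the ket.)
-0.8147|01⟩ + (-0.5062 + 0.2829i)|10⟩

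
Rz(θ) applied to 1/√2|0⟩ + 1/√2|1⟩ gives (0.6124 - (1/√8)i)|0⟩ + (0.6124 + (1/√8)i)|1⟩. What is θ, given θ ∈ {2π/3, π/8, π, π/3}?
π/3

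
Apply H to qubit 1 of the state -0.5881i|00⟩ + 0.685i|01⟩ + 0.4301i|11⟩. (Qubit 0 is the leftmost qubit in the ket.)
0.06852i|00⟩ - 0.9002i|01⟩ + 0.3041i|10⟩ - 0.3041i|11⟩

H on qubit 1 mixes each pair of kets that differ only in qubit 1: amplitudes (a, b) of (|…0…⟩, |…1…⟩) become ((a + b)/√2, (a − b)/√2). Kets absent from the input have amplitude 0.
(|00⟩, |01⟩): (a, b) = (-0.5881i, 0.685i) → (0.06852i, -0.9002i)
(|10⟩, |11⟩): (a, b) = (0, 0.4301i) → (0.3041i, -0.3041i)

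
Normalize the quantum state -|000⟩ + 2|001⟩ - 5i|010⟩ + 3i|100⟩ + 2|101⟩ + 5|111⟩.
-0.1213|000⟩ + 0.2425|001⟩ - 0.6063i|010⟩ + 0.3638i|100⟩ + 0.2425|101⟩ + 0.6063|111⟩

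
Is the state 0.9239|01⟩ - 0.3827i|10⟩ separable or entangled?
Entangled

Writing the state as a|00⟩ + b|01⟩ + c|10⟩ + d|11⟩, it is a product state iff ad − bc = 0.
Here (a, b, c, d) = (0, 0.9239, -0.3827i, 0): ad − bc = (0)(0) − (0.9239)(-0.3827i) = 0.3536i ≠ 0, so the state is entangled.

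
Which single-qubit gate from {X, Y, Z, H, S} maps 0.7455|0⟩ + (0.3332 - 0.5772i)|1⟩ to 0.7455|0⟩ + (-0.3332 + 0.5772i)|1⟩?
Z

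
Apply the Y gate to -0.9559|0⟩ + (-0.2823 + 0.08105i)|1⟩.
(0.08105 + 0.2823i)|0⟩ - 0.9559i|1⟩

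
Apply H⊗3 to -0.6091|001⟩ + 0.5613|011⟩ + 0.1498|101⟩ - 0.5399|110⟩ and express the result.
-0.1548|000⟩ - 0.2269|001⟩ - 0.17|010⟩ + 0.5517|011⟩ + 0.121|100⟩ + 0.2607|101⟩ - 0.6576|110⟩ + 0.2759|111⟩

H⊗3 gives amp(|y⟩) = (1/2√2) Σ_x (−1)^(x·y) amp(|x⟩), where x·y is the number of positions in which both x and y have a 1.
|000⟩: (-0.6091 + 0.5613 + 0.1498 - 0.5399)/(2√2) = -0.1548
|001⟩: (0.6091 - 0.5613 - 0.1498 - 0.5399)/(2√2) = -0.2269
|010⟩: (-0.6091 - 0.5613 + 0.1498 + 0.5399)/(2√2) = -0.17
|011⟩: (0.6091 + 0.5613 - 0.1498 + 0.5399)/(2√2) = 0.5517
|100⟩: (-0.6091 + 0.5613 - 0.1498 + 0.5399)/(2√2) = 0.121
|101⟩: (0.6091 - 0.5613 + 0.1498 + 0.5399)/(2√2) = 0.2607
|110⟩: (-0.6091 - 0.5613 - 0.1498 - 0.5399)/(2√2) = -0.6576
|111⟩: (0.6091 + 0.5613 + 0.1498 - 0.5399)/(2√2) = 0.2759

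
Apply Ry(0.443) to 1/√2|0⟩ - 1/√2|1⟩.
0.8452|0⟩ - 0.5345|1⟩

Ry(0.443) = [[cos(θ/2), −sin(θ/2)], [sin(θ/2), cos(θ/2)]]; θ = 0.443, cos(θ/2) ≈ 0.975569, sin(θ/2) ≈ 0.219693.
With a = amp(|0⟩) = 1/√2 and b = amp(|1⟩) = -1/√2:
new amp(|0⟩) = (0.975569)·a + (-0.219693)·b = 0.8452
new amp(|1⟩) = (0.219693)·a + (0.975569)·b = -0.5345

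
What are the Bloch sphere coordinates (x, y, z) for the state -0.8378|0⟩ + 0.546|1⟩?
(-0.9149, 0, 0.4038)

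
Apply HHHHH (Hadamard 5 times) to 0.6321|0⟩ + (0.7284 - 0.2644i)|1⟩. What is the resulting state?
(0.962 - 0.187i)|0⟩ + (-0.06809 + 0.187i)|1⟩

H² = I, so H^5 = H: a single Hadamard. With (a, b) = (0.6321, (0.7284 - 0.2644i)), H gives ((a + b)/√2, (a − b)/√2) = ((0.962 - 0.187i), (-0.06809 + 0.187i)).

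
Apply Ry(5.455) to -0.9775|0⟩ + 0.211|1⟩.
0.81|0⟩ - 0.5865|1⟩

Ry(5.455) = [[cos(θ/2), −sin(θ/2)], [sin(θ/2), cos(θ/2)]]; θ = 5.455, cos(θ/2) ≈ -0.915482, sin(θ/2) ≈ 0.402359.
With a = amp(|0⟩) = -0.9775 and b = amp(|1⟩) = 0.211:
new amp(|0⟩) = (-0.915482)·a + (-0.402359)·b = 0.81
new amp(|1⟩) = (0.402359)·a + (-0.915482)·b = -0.5865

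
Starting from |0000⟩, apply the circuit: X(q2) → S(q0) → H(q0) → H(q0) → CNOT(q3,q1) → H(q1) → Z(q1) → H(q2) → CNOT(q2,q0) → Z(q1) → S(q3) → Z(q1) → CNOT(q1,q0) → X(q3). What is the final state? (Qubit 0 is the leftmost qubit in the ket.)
1/2|0001⟩ + 1/2|0111⟩ - 1/2|1011⟩ - 1/2|1101⟩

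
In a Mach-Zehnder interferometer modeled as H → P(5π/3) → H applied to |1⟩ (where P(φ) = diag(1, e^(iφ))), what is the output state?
(0.25 + 0.433i)|0⟩ + (0.75 - 0.433i)|1⟩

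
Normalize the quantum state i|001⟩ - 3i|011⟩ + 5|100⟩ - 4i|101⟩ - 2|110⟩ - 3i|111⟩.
0.125i|001⟩ - 0.375i|011⟩ + 0.625|100⟩ - (1/2)i|101⟩ - 0.25|110⟩ - 0.375i|111⟩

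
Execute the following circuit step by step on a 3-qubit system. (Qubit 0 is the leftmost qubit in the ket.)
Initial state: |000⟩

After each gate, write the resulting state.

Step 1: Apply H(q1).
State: 1/√2|000⟩ + 1/√2|010⟩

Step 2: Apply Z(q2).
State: 1/√2|000⟩ + 1/√2|010⟩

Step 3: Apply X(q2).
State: 1/√2|001⟩ + 1/√2|011⟩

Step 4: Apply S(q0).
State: 1/√2|001⟩ + 1/√2|011⟩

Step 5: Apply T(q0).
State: 1/√2|001⟩ + 1/√2|011⟩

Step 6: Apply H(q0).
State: 1/2|001⟩ + 1/2|011⟩ + 1/2|101⟩ + 1/2|111⟩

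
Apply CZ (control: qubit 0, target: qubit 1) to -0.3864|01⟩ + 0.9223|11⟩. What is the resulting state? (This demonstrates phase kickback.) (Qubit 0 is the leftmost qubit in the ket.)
-0.3864|01⟩ - 0.9223|11⟩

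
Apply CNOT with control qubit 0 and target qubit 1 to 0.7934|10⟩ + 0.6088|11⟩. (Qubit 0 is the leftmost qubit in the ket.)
0.6088|10⟩ + 0.7934|11⟩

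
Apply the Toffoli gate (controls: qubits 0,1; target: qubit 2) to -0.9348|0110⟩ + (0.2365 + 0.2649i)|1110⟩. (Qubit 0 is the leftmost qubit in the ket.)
-0.9348|0110⟩ + (0.2365 + 0.2649i)|1100⟩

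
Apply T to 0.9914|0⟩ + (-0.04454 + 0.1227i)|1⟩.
0.9914|0⟩ + (-0.1183 + 0.05527i)|1⟩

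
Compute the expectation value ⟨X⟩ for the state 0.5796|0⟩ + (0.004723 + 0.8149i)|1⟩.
0.005475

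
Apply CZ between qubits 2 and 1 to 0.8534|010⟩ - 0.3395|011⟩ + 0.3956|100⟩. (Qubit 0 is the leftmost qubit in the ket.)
0.8534|010⟩ + 0.3395|011⟩ + 0.3956|100⟩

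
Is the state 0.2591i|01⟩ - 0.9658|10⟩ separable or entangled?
Entangled

Writing the state as a|00⟩ + b|01⟩ + c|10⟩ + d|11⟩, it is a product state iff ad − bc = 0.
Here (a, b, c, d) = (0, 0.2591i, -0.9658, 0): ad − bc = (0)(0) − (0.2591i)(-0.9658) = 0.2502i ≠ 0, so the state is entangled.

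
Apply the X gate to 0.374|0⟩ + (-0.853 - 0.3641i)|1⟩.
(-0.853 - 0.3641i)|0⟩ + 0.374|1⟩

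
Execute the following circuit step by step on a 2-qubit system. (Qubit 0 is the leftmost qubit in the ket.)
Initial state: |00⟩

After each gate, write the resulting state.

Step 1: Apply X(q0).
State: |10⟩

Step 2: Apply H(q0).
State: 1/√2|00⟩ - 1/√2|10⟩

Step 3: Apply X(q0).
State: -1/√2|00⟩ + 1/√2|10⟩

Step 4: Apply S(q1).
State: -1/√2|00⟩ + 1/√2|10⟩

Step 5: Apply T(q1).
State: -1/√2|00⟩ + 1/√2|10⟩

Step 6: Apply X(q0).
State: 1/√2|00⟩ - 1/√2|10⟩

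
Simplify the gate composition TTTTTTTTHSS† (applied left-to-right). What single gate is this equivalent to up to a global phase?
H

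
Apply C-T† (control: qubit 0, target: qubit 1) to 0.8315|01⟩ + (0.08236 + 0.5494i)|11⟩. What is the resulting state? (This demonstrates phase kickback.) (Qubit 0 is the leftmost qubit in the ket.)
0.8315|01⟩ + (0.4467 + 0.3302i)|11⟩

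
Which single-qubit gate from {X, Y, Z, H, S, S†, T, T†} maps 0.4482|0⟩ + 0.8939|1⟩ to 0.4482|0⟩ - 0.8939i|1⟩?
S†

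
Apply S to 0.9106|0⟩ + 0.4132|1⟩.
0.9106|0⟩ + 0.4132i|1⟩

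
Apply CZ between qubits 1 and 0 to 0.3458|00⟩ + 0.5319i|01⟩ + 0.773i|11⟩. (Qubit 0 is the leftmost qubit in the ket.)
0.3458|00⟩ + 0.5319i|01⟩ - 0.773i|11⟩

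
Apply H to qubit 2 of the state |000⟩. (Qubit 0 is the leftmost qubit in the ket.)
1/√2|000⟩ + 1/√2|001⟩

H on qubit 2 mixes each pair of kets that differ only in qubit 2: amplitudes (a, b) of (|…0…⟩, |…1…⟩) become ((a + b)/√2, (a − b)/√2). Kets absent from the input have amplitude 0.
(|000⟩, |001⟩): (a, b) = (1, 0) → (1/√2, 1/√2)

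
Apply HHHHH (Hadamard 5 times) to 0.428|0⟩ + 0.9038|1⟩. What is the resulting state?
0.9417|0⟩ - 0.3364|1⟩

H² = I, so H^5 = H: a single Hadamard. With (a, b) = (0.428, 0.9038), H gives ((a + b)/√2, (a − b)/√2) = (0.9417, -0.3364).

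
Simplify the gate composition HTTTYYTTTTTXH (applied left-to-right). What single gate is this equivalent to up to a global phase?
Z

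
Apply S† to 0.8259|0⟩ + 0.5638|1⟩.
0.8259|0⟩ - 0.5638i|1⟩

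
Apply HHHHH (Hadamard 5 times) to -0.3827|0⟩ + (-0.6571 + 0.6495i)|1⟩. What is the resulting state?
(-0.7352 + 0.4593i)|0⟩ + (0.194 - 0.4593i)|1⟩

H² = I, so H^5 = H: a single Hadamard. With (a, b) = (-0.3827, (-0.6571 + 0.6495i)), H gives ((a + b)/√2, (a − b)/√2) = ((-0.7352 + 0.4593i), (0.194 - 0.4593i)).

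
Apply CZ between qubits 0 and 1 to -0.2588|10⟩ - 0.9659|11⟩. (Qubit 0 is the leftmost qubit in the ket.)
-0.2588|10⟩ + 0.9659|11⟩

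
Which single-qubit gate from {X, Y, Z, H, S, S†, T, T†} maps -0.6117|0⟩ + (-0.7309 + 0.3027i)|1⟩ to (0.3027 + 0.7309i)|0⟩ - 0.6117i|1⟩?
Y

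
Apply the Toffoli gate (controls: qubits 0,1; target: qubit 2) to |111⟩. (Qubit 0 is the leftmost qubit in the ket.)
|110⟩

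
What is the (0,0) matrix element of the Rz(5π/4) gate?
(-0.3827 - 0.9239i)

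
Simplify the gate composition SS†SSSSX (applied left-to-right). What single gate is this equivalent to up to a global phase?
X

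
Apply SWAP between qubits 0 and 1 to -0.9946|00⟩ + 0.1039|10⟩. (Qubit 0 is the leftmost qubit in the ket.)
-0.9946|00⟩ + 0.1039|01⟩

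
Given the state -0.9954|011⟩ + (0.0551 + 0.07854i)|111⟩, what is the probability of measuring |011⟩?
0.9908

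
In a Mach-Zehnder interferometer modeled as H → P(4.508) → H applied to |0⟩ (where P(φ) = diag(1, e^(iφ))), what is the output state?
(0.3985 - 0.4896i)|0⟩ + (0.6015 + 0.4896i)|1⟩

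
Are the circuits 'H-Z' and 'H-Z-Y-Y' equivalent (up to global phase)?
Yes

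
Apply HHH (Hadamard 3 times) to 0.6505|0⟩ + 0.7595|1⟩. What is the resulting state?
0.997|0⟩ - 0.07707|1⟩

H² = I, so H^3 = H: a single Hadamard. With (a, b) = (0.6505, 0.7595), H gives ((a + b)/√2, (a − b)/√2) = (0.997, -0.07707).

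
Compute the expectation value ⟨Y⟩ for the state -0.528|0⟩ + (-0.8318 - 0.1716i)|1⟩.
0.1812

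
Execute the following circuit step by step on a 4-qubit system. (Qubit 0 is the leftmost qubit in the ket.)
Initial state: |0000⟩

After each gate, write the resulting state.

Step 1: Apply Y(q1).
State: i|0100⟩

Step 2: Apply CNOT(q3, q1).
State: i|0100⟩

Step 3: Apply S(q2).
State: i|0100⟩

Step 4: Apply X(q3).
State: i|0101⟩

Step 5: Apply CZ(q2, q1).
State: i|0101⟩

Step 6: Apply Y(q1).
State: |0001⟩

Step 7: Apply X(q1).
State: |0101⟩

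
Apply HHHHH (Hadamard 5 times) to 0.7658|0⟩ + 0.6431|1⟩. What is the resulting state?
0.9962|0⟩ + 0.08676|1⟩

H² = I, so H^5 = H: a single Hadamard. With (a, b) = (0.7658, 0.6431), H gives ((a + b)/√2, (a − b)/√2) = (0.9962, 0.08676).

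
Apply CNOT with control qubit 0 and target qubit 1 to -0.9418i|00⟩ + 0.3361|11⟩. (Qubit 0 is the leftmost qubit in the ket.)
-0.9418i|00⟩ + 0.3361|10⟩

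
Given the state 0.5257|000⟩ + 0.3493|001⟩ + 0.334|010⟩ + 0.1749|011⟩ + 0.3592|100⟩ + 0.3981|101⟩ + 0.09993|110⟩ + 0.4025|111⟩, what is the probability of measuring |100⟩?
0.129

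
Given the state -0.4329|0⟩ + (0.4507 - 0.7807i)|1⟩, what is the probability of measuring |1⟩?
0.8126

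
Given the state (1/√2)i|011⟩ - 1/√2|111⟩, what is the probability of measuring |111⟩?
1/2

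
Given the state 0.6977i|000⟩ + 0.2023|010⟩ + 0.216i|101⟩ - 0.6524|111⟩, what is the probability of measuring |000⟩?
0.4868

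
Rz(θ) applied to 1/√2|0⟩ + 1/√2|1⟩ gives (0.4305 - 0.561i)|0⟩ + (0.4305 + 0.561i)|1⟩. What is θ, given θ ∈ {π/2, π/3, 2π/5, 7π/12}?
7π/12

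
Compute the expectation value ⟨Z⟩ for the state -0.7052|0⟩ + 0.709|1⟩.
-0.005374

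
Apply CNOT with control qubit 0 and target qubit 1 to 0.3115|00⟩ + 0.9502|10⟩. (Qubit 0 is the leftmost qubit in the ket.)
0.3115|00⟩ + 0.9502|11⟩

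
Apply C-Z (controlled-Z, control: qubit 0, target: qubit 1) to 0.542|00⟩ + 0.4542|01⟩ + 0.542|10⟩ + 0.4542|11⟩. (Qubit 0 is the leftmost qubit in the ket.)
0.542|00⟩ + 0.4542|01⟩ + 0.542|10⟩ - 0.4542|11⟩

C-Z leaves the control-|0⟩ kets |00⟩, |01⟩ unchanged and applies Z to qubit 1 on the control-|1⟩ pair (|10⟩, |11⟩).
Z = [[1, 0], [0, -1]].
With a = amp(|10⟩) = 0.542 and b = amp(|11⟩) = 0.4542:
new amp(|10⟩) = (1)·a = 0.542
new amp(|11⟩) = (-1)·b = -0.4542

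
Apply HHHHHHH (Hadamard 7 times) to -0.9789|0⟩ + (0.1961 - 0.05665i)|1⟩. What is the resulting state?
(-0.5535 - 0.04006i)|0⟩ + (-0.8309 + 0.04006i)|1⟩

H² = I, so H^7 = H: a single Hadamard. With (a, b) = (-0.9789, (0.1961 - 0.05665i)), H gives ((a + b)/√2, (a − b)/√2) = ((-0.5535 - 0.04006i), (-0.8309 + 0.04006i)).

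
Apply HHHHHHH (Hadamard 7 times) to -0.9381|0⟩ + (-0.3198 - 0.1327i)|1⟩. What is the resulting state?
(-0.8895 - 0.09383i)|0⟩ + (-0.4372 + 0.09383i)|1⟩

H² = I, so H^7 = H: a single Hadamard. With (a, b) = (-0.9381, (-0.3198 - 0.1327i)), H gives ((a + b)/√2, (a − b)/√2) = ((-0.8895 - 0.09383i), (-0.4372 + 0.09383i)).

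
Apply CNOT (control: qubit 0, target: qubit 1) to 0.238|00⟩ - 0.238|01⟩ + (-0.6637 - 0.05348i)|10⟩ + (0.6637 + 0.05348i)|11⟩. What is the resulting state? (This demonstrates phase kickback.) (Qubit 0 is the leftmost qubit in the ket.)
0.238|00⟩ - 0.238|01⟩ + (0.6637 + 0.05348i)|10⟩ + (-0.6637 - 0.05348i)|11⟩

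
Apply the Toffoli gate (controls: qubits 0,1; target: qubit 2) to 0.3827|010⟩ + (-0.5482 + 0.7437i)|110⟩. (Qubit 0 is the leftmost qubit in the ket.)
0.3827|010⟩ + (-0.5482 + 0.7437i)|111⟩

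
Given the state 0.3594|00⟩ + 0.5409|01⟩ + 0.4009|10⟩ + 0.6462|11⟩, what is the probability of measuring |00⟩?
0.1292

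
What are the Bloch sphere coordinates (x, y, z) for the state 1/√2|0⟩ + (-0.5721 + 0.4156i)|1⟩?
(-0.8091, 0.5877, -0.00002177)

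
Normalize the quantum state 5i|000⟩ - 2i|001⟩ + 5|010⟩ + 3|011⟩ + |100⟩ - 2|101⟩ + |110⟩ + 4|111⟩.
0.5423i|000⟩ - 0.2169i|001⟩ + 0.5423|010⟩ + 0.3254|011⟩ + 0.1085|100⟩ - 0.2169|101⟩ + 0.1085|110⟩ + 0.4339|111⟩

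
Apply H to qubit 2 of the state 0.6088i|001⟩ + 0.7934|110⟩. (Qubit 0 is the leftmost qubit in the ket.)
0.4305i|000⟩ - 0.4305i|001⟩ + 0.561|110⟩ + 0.561|111⟩

H on qubit 2 mixes each pair of kets that differ only in qubit 2: amplitudes (a, b) of (|…0…⟩, |…1…⟩) become ((a + b)/√2, (a − b)/√2). Kets absent from the input have amplitude 0.
(|000⟩, |001⟩): (a, b) = (0, 0.6088i) → (0.4305i, -0.4305i)
(|110⟩, |111⟩): (a, b) = (0.7934, 0) → (0.561, 0.561)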